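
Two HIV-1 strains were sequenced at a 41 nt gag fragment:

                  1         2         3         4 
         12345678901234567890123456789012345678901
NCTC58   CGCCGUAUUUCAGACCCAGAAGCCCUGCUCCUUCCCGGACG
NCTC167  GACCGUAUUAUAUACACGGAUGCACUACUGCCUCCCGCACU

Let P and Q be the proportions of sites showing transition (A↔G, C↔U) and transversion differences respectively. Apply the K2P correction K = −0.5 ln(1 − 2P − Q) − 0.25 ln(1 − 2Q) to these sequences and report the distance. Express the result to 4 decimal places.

0.4558

Differing sites — 1:C/G (Tv); 2:G/A (Ti); 10:U/A (Tv); 11:C/U (Ti); 13:G/U (Tv); 16:C/A (Tv); 18:A/G (Ti); 21:A/U (Tv); 24:C/A (Tv); 27:G/A (Ti); 30:C/G (Tv); 32:U/C (Ti); 38:G/C (Tv); 41:G/U (Tv).
Of the 14 differences, 5 transitions and 9 transversions over 41 sites: P = 5/41 = 0.121951, Q = 9/41 = 0.219512.
d = −0.5·ln(0.536586) − 0.25·ln(0.560976) = −0.5·(-0.622528) − 0.25·(-0.578077) = 0.4558.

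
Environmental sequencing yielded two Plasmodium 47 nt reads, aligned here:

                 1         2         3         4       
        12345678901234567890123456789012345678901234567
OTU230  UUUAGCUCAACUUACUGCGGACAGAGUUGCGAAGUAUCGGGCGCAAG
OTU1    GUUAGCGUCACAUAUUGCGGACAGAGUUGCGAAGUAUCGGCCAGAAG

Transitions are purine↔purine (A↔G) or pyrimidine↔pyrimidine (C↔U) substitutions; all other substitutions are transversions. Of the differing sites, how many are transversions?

Differing sites — 1:U/G (Tv); 7:U/G (Tv); 8:C/U (Ti); 9:A/C (Tv); 12:U/A (Tv); 15:C/U (Ti); 41:G/C (Tv); 43:G/A (Ti); 44:C/G (Tv).
Of the 9 differences, 3 transitions and 6 transversions, so the answer is 6.

6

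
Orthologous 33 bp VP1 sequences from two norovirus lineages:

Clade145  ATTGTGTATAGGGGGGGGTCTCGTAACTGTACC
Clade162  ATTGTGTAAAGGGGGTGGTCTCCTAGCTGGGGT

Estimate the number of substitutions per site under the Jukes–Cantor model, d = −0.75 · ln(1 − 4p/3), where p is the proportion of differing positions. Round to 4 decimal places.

Differing sites — 9:T/A; 16:G/T; 23:G/C; 26:A/G; 30:T/G; 31:A/G; 32:C/G; 33:C/T.
p = 8/33 = 0.242424.
d = −0.75 · ln(1 − (4/3)·0.242424) = −0.75 · ln(0.676768) = −0.75 · (-0.390427) = 0.2928.

0.2928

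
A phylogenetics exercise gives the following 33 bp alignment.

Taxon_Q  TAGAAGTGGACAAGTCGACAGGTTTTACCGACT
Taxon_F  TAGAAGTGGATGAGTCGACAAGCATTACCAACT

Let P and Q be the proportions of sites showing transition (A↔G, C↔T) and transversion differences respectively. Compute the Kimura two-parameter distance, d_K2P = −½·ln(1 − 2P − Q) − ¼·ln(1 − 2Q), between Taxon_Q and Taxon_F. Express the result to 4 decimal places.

Differing sites — 11:C/T (Ti); 12:A/G (Ti); 21:G/A (Ti); 23:T/C (Ti); 24:T/A (Tv); 30:G/A (Ti).
Of the 6 differences, 5 transitions and 1 transversion over 33 sites: P = 5/33 = 0.151515, Q = 1/33 = 0.030303.
d = −0.5·ln(0.666667) − 0.25·ln(0.939394) = −0.5·(-0.405465) − 0.25·(-0.062520) = 0.2184.

0.2184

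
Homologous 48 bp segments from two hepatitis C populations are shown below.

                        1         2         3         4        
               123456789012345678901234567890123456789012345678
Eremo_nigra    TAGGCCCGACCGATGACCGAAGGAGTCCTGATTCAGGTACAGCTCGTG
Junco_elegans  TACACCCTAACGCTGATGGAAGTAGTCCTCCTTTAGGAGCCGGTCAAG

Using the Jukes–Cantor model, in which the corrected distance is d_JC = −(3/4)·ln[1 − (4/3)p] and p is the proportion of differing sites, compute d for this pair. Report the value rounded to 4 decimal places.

Mismatches occur at site 3 (G→C), site 4 (G→A), site 8 (G→T), site 10 (C→A), site 13 (A→C), site 17 (C→T), site 18 (C→G), site 23 (G→T), site 30 (G→C), site 31 (A→C), site 34 (C→T), site 38 (T→A), site 39 (A→G), site 41 (A→C), site 43 (C→G), site 46 (G→A), site 47 (T→A).
p = 17/48 = 0.354167.
d = −0.75 · ln(1 − (4/3)·0.354167) = −0.75 · ln(0.527777) = −0.75 · (-0.639081) = 0.4793.

0.4793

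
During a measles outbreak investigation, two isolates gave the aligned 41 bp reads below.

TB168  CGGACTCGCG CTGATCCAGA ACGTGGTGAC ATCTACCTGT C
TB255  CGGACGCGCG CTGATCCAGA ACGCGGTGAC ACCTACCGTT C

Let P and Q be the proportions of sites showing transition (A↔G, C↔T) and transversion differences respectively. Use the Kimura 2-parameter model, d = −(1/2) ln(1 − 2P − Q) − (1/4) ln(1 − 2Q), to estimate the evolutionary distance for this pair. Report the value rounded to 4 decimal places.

0.1332

Differing sites — 6:T/G (Tv); 24:T/C (Ti); 32:T/C (Ti); 38:T/G (Tv); 39:G/T (Tv).
Of the 5 differences, 2 transitions and 3 transversions over 41 sites: P = 2/41 = 0.048780, Q = 3/41 = 0.073171.
d = −0.5·ln(0.829269) − 0.25·ln(0.853658) = −0.5·(-0.187211) − 0.25·(-0.158225) = 0.1332.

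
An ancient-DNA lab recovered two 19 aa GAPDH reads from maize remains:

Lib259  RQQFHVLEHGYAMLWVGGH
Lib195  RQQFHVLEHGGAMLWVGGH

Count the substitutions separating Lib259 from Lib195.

1

A single mismatch occurs at site 11 (Y/G).
That gives 1 mismatch out of 19 aligned sites, so the Hamming distance is 1.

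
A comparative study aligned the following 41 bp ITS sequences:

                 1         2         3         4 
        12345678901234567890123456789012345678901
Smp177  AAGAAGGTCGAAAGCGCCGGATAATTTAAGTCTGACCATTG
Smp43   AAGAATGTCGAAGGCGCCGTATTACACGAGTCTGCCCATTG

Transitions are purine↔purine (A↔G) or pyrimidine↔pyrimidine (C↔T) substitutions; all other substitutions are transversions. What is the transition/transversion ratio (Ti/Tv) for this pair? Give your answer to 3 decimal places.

Differing sites — 6:G/T (Tv); 13:A/G (Ti); 20:G/T (Tv); 23:A/T (Tv); 25:T/C (Ti); 26:T/A (Tv); 27:T/C (Ti); 28:A/G (Ti); 35:A/C (Tv).
Of the 9 differences, 4 transitions and 5 transversions, so Ti/Tv = 4/5 = 0.800.

0.800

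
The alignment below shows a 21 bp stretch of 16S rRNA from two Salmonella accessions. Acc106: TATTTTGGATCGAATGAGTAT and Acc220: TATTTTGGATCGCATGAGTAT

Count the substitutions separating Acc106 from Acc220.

The sequences differ at position 13 (A/C).
That gives 1 mismatch out of 21 aligned sites, so the Hamming distance is 1.

1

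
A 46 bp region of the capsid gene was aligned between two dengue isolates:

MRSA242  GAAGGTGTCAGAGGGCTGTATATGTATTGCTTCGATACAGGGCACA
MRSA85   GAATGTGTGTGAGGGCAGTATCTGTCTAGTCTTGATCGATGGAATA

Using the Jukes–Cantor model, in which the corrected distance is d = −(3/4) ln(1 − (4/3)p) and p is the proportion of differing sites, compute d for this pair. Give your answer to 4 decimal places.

Differing sites — 4:G/T; 9:C/G; 10:A/T; 17:T/A; 22:A/C; 26:A/C; 28:T/A; 30:C/T; 31:T/C; 33:C/T; 37:A/C; 38:C/G; 40:G/T; 43:C/A; 45:C/T.
p = 15/46 = 0.326087.
d = −0.75 · ln(1 − (4/3)·0.326087) = −0.75 · ln(0.565217) = −0.75 · (-0.570546) = 0.4279.

0.4279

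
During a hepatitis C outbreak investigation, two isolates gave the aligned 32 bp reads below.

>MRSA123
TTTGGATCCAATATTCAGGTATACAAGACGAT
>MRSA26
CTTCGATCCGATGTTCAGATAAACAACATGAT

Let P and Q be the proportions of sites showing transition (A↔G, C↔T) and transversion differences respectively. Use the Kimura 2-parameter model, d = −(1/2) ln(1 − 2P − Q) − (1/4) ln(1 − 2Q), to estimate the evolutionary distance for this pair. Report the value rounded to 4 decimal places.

Differing sites — 1:T/C (Ti); 4:G/C (Tv); 10:A/G (Ti); 13:A/G (Ti); 19:G/A (Ti); 22:T/A (Tv); 27:G/C (Tv); 29:C/T (Ti).
Of the 8 differences, 5 transitions and 3 transversions over 32 sites: P = 5/32 = 0.156250, Q = 3/32 = 0.093750.
d = −0.5·ln(0.593750) − 0.25·ln(0.812500) = −0.5·(-0.521297) − 0.25·(-0.207639) = 0.3126.

0.3126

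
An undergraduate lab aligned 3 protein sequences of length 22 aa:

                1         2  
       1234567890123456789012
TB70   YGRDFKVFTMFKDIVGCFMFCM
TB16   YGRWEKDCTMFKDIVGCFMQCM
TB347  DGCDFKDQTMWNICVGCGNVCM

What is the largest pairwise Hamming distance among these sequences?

Pairwise Hamming distances:
  TB70 vs TB16: 5
  TB70 vs TB347: 11
  TB16 vs TB347: 12
The largest is 12, between TB16 and TB347.

12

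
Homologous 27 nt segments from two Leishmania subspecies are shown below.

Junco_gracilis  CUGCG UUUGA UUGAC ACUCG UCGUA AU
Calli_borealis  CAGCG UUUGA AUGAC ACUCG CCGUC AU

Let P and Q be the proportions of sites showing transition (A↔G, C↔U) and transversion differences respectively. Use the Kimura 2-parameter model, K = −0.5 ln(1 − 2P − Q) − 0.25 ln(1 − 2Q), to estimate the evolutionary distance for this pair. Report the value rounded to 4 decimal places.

Mismatches occur at site 2 (U↔A, transversion), site 11 (U↔A, transversion), site 21 (U↔C, transition), site 25 (A↔C, transversion).
Of the 4 differences, 1 transition and 3 transversions over 27 sites: P = 1/27 = 0.037037, Q = 3/27 = 0.111111.
d = −0.5·ln(0.814815) − 0.25·ln(0.777778) = −0.5·(-0.204794) − 0.25·(-0.251314) = 0.1652.

0.1652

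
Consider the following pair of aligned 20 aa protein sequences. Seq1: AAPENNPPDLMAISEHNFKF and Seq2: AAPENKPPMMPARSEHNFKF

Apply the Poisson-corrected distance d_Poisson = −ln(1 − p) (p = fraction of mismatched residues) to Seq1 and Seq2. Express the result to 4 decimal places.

The sequences differ at positions 6 (N/K), 9 (D/M), 10 (L/M), 11 (M/P), 13 (I/R).
p = 5/20 = 0.250000.
d = −ln(1 − 0.250000) = −ln(0.750000) = 0.2877.

0.2877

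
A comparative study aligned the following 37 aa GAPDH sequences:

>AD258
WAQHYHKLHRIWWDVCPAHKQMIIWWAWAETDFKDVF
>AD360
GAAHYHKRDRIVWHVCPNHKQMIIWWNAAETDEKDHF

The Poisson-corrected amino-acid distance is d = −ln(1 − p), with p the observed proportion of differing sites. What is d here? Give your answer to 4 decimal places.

Differing sites — 1:W/G; 3:Q/A; 8:L/R; 9:H/D; 12:W/V; 14:D/H; 18:A/N; 27:A/N; 28:W/A; 33:F/E; 36:V/H.
p = 11/37 = 0.297297.
d = −ln(1 − 0.297297) = −ln(0.702703) = 0.3528.

0.3528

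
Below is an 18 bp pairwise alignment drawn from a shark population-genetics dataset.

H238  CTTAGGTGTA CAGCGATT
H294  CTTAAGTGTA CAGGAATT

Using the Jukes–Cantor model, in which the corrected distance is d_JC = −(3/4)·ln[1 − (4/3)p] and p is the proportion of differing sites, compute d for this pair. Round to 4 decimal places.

Mismatches occur at site 5 (G/A), site 14 (C/G), site 15 (G/A).
p = 3/18 = 0.166667.
d = −0.75 · ln(1 − (4/3)·0.166667) = −0.75 · ln(0.777777) = −0.75 · (-0.251315) = 0.1885.

0.1885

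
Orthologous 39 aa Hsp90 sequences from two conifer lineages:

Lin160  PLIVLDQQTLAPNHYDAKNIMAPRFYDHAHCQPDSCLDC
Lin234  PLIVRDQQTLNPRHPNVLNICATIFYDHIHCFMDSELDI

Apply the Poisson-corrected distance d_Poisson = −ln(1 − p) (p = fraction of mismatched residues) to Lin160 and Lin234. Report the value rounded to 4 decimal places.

0.4855

Differing sites — 5:L/R; 11:A/N; 13:N/R; 15:Y/P; 16:D/N; 17:A/V; 18:K/L; 21:M/C; 23:P/T; 24:R/I; 29:A/I; 32:Q/F; 33:P/M; 36:C/E; 39:C/I.
p = 15/39 = 0.384615.
d = −ln(1 − 0.384615) = −ln(0.615385) = 0.4855.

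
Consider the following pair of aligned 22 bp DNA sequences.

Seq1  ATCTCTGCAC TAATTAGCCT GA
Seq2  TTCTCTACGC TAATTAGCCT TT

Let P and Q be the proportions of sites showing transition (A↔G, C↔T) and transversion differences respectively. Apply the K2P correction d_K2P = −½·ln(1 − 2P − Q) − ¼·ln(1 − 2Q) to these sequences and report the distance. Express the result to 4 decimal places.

Differing sites — 1:A/T (Tv); 7:G/A (Ti); 9:A/G (Ti); 21:G/T (Tv); 22:A/T (Tv).
Of the 5 differences, 2 transitions and 3 transversions over 22 sites: P = 2/22 = 0.090909, Q = 3/22 = 0.136364.
d = −0.5·ln(0.681818) − 0.25·ln(0.727272) = −0.5·(-0.382993) − 0.25·(-0.318455) = 0.2711.

0.2711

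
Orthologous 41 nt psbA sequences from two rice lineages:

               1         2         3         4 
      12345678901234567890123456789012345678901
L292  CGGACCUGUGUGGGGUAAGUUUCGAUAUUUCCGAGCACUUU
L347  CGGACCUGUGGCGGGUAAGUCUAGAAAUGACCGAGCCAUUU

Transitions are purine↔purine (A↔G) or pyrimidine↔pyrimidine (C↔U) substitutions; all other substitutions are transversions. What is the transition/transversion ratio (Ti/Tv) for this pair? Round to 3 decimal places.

0.125

Mismatches occur at site 11 (U↔G, transversion), site 12 (G↔C, transversion), site 21 (U↔C, transition), site 23 (C↔A, transversion), site 26 (U↔A, transversion), site 29 (U↔G, transversion), site 30 (U↔A, transversion), site 37 (A↔C, transversion), site 38 (C↔A, transversion).
Of the 9 differences, 1 transition and 8 transversions, so Ti/Tv = 1/8 = 0.125.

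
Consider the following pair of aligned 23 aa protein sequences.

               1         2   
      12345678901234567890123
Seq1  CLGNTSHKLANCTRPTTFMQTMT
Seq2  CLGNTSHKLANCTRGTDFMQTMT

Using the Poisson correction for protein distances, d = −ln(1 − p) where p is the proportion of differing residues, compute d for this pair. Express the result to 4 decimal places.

Mismatches occur at site 15 (P/G), site 17 (T/D).
p = 2/23 = 0.086957.
d = −ln(1 − 0.086957) = −ln(0.913043) = 0.0910.

0.0910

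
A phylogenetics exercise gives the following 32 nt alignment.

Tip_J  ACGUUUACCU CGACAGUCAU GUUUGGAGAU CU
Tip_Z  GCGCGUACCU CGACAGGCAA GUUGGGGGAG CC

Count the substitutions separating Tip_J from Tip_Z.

9

Differing sites — 1:A/G; 4:U/C; 5:U/G; 17:U/G; 20:U/A; 24:U/G; 27:A/G; 30:U/G; 32:U/C.
That gives 9 mismatches out of 32 aligned sites, so the Hamming distance is 9.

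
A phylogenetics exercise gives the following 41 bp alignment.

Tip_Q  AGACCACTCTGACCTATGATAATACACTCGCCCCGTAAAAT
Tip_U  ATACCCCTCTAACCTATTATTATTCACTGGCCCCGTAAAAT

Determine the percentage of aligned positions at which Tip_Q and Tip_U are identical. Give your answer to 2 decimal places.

82.93%

The sequences differ at positions 2 (G/T), 6 (A/C), 11 (G/A), 18 (G/T), 21 (A/T), 24 (A/T), 29 (C/G).
34 of the 41 sites match, so the percent identity is 34/41 × 100 = 82.93%.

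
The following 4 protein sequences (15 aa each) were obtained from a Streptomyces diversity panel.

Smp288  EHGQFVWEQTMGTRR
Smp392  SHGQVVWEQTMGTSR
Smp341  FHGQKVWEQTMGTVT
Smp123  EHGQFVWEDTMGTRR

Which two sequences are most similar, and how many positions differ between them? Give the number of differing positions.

1

Pairwise Hamming distances:
  Smp288 vs Smp392: 3
  Smp288 vs Smp341: 4
  Smp288 vs Smp123: 1
  Smp392 vs Smp341: 4
  Smp392 vs Smp123: 4
  Smp341 vs Smp123: 5
The smallest is 1, between Smp288 and Smp123.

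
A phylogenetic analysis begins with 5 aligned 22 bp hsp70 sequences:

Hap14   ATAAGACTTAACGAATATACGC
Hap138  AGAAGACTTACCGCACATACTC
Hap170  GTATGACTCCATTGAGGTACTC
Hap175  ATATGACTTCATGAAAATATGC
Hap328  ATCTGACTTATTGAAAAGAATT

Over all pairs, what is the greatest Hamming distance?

12

Pairwise Hamming distances:
  Hap14 vs Hap138: 5
  Hap14 vs Hap170: 10
  Hap14 vs Hap175: 5
  Hap14 vs Hap328: 9
  Hap138 vs Hap170: 11
  Hap138 vs Hap175: 9
  Hap138 vs Hap328: 10
  Hap170 vs Hap175: 8
  Hap170 vs Hap328: 12
  Hap175 vs Hap328: 7
The largest is 12, between Hap170 and Hap328.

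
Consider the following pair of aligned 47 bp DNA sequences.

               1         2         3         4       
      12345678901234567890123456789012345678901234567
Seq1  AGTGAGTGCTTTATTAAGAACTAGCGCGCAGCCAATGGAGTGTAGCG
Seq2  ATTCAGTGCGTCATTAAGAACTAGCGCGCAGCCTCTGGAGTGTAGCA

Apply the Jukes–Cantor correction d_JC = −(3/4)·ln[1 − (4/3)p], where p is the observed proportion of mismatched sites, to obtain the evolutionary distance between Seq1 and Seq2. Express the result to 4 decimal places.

0.1660

Mismatches occur at site 2 (G↔T), site 4 (G↔C), site 10 (T↔G), site 12 (T↔C), site 34 (A↔T), site 35 (A↔C), site 47 (G↔A).
p = 7/47 = 0.148936.
d = −0.75 · ln(1 − (4/3)·0.148936) = −0.75 · ln(0.801419) = −0.75 · (-0.221371) = 0.1660.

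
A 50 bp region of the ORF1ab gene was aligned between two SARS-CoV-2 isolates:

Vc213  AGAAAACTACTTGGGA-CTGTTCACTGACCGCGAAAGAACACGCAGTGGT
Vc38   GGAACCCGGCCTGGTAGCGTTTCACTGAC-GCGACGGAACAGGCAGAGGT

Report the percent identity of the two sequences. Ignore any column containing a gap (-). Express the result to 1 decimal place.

72.9%

Excluding the 2 gap columns leaves 48 comparable sites.
The sequences differ at positions 1 (A/G), 5 (A/C), 6 (A/C), 8 (T/G), 9 (A/G), 11 (T/C), 15 (G/T), 19 (T/G), 20 (G/T), 35 (A/C), 36 (A/G), 42 (C/G), 47 (T/A).
35 of the 48 comparable sites match, so the percent identity is 35/48 × 100 = 72.9%.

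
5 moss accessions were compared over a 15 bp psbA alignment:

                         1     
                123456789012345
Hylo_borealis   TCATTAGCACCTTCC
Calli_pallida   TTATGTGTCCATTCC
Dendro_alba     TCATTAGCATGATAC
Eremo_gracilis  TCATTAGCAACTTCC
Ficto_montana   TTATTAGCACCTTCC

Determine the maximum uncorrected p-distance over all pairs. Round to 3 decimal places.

Pairwise Hamming distances:
  Hylo_borealis vs Calli_pallida: 6
  Hylo_borealis vs Dendro_alba: 4
  Hylo_borealis vs Eremo_gracilis: 1
  Hylo_borealis vs Ficto_montana: 1
  Calli_pallida vs Dendro_alba: 9
  Calli_pallida vs Eremo_gracilis: 7
  Calli_pallida vs Ficto_montana: 5
  Dendro_alba vs Eremo_gracilis: 4
  Dendro_alba vs Ficto_montana: 5
  Eremo_gracilis vs Ficto_montana: 2
The largest is 9 mismatches, between Calli_pallida and Dendro_alba; p = 9/15 = 0.600.

0.600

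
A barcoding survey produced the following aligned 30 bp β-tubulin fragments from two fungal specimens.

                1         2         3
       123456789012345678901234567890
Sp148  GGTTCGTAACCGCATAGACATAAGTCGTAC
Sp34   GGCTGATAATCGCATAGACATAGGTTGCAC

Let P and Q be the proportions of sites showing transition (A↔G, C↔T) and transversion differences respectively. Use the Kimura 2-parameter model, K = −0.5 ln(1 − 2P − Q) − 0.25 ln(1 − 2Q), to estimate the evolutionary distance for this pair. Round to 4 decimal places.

Differing sites — 3:T/C (Ti); 5:C/G (Tv); 6:G/A (Ti); 10:C/T (Ti); 23:A/G (Ti); 26:C/T (Ti); 28:T/C (Ti).
Of the 7 differences, 6 transitions and 1 transversion over 30 sites: P = 6/30 = 0.200000, Q = 1/30 = 0.033333.
d = −0.5·ln(0.566667) − 0.25·ln(0.933334) = −0.5·(-0.567983) − 0.25·(-0.068992) = 0.3012.

0.3012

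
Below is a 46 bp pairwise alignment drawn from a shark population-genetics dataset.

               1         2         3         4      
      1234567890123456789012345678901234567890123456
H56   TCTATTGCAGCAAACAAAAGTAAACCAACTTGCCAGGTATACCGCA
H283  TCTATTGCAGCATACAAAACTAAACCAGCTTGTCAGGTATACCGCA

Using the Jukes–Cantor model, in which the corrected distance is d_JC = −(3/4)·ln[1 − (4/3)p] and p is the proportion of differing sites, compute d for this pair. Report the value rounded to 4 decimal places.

Differing sites — 13:A/T; 20:G/C; 28:A/G; 33:C/T.
p = 4/46 = 0.086957.
d = −0.75 · ln(1 − (4/3)·0.086957) = −0.75 · ln(0.884057) = −0.75 · (-0.123234) = 0.0924.

0.0924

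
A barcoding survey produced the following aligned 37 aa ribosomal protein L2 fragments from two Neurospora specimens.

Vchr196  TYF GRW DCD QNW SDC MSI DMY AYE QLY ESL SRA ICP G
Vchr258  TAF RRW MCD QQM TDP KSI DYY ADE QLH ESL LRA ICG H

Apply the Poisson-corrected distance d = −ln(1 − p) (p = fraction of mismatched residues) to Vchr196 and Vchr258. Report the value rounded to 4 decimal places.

0.4754

Mismatches occur at site 2 (Y/A), site 4 (G/R), site 7 (D/M), site 11 (N/Q), site 12 (W/M), site 13 (S/T), site 15 (C/P), site 16 (M/K), site 20 (M/Y), site 23 (Y/D), site 27 (Y/H), site 31 (S/L), site 36 (P/G), site 37 (G/H).
p = 14/37 = 0.378378.
d = −ln(1 − 0.378378) = −ln(0.621622) = 0.4754.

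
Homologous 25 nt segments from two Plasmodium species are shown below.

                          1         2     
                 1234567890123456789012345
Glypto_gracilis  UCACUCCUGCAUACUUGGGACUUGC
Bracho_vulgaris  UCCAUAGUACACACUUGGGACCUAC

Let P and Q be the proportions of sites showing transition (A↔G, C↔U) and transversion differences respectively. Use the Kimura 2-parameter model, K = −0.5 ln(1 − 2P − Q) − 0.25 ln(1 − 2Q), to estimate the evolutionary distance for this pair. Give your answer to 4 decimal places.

Mismatches occur at site 3 (A↔C, transversion), site 4 (C↔A, transversion), site 6 (C↔A, transversion), site 7 (C↔G, transversion), site 9 (G↔A, transition), site 12 (U↔C, transition), site 22 (U↔C, transition), site 24 (G↔A, transition).
Of the 8 differences, 4 transitions and 4 transversions over 25 sites: P = 4/25 = 0.160000, Q = 4/25 = 0.160000.
d = −0.5·ln(0.520000) − 0.25·ln(0.680000) = −0.5·(-0.653926) − 0.25·(-0.385662) = 0.4234.

0.4234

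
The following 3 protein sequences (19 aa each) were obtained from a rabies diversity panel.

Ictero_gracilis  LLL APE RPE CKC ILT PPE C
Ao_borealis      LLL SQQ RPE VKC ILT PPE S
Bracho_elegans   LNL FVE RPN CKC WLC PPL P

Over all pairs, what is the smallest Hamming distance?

Pairwise Hamming distances:
  Ictero_gracilis vs Ao_borealis: 5
  Ictero_gracilis vs Bracho_elegans: 8
  Ao_borealis vs Bracho_elegans: 10
The smallest is 5, between Ictero_gracilis and Ao_borealis.

5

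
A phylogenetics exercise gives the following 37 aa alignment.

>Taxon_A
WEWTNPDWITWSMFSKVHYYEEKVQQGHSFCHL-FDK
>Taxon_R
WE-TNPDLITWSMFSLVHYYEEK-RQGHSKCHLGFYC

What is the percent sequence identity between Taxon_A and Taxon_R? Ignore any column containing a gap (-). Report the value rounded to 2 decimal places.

82.35%

Excluding the 3 gap columns leaves 34 comparable sites.
The sequences differ at positions 8 (W/L), 16 (K/L), 25 (Q/R), 30 (F/K), 36 (D/Y), 37 (K/C).
28 of the 34 comparable sites match, so the percent identity is 28/34 × 100 = 82.35%.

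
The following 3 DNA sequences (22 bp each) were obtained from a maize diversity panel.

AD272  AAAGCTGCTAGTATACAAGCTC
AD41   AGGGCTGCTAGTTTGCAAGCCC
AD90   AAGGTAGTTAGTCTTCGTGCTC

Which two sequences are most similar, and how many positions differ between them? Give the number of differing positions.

5

Pairwise Hamming distances:
  AD272 vs AD41: 5
  AD272 vs AD90: 8
  AD41 vs AD90: 9
The smallest is 5, between AD272 and AD41.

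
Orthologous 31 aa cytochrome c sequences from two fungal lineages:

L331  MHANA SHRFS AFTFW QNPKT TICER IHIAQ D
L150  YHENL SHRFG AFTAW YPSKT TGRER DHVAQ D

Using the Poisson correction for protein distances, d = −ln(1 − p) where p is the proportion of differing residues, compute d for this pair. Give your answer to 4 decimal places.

0.4895

Mismatches occur at site 1 (M↔Y), site 3 (A↔E), site 5 (A↔L), site 10 (S↔G), site 14 (F↔A), site 16 (Q↔Y), site 17 (N↔P), site 18 (P↔S), site 22 (I↔G), site 23 (C↔R), site 26 (I↔D), site 28 (I↔V).
p = 12/31 = 0.387097.
d = −ln(1 − 0.387097) = −ln(0.612903) = 0.4895.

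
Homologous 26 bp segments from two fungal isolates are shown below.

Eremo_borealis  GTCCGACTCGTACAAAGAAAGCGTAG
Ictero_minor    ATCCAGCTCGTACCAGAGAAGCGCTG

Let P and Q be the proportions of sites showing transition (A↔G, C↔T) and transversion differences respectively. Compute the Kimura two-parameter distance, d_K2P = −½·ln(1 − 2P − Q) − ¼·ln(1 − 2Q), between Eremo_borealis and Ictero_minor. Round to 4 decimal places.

The sequences differ at positions 1 (G/A, transition), 5 (G/A, transition), 6 (A/G, transition), 14 (A/C, transversion), 16 (A/G, transition), 17 (G/A, transition), 18 (A/G, transition), 24 (T/C, transition), 25 (A/T, transversion).
Of the 9 differences, 7 transitions and 2 transversions over 26 sites: P = 7/26 = 0.269231, Q = 2/26 = 0.076923.
d = −0.5·ln(0.384615) − 0.25·ln(0.846154) = −0.5·(-0.955512) − 0.25·(-0.167054) = 0.5195.

0.5195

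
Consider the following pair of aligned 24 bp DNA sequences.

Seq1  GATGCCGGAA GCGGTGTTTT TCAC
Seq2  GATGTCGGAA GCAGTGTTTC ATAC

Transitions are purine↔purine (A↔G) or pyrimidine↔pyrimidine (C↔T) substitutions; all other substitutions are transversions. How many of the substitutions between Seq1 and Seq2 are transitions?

4

Differing sites — 5:C/T (Ti); 13:G/A (Ti); 20:T/C (Ti); 21:T/A (Tv); 22:C/T (Ti).
Of the 5 differences, 4 transitions and 1 transversion, so the answer is 4.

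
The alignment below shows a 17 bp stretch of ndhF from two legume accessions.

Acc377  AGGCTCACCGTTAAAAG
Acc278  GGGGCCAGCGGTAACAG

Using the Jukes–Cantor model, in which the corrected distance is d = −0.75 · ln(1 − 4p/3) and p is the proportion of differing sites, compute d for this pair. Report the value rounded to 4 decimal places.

Differing sites — 1:A/G; 4:C/G; 5:T/C; 8:C/G; 11:T/G; 15:A/C.
p = 6/17 = 0.352941.
d = −0.75 · ln(1 − (4/3)·0.352941) = −0.75 · ln(0.529412) = −0.75 · (-0.635988) = 0.4770.

0.4770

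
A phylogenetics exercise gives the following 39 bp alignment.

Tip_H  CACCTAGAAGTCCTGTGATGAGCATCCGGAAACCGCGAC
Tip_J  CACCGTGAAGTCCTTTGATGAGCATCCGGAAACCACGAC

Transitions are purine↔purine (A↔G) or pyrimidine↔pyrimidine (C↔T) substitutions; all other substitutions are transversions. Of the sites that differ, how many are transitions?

Differing sites — 5:T/G (Tv); 6:A/T (Tv); 15:G/T (Tv); 35:G/A (Ti).
Of the 4 differences, 1 transition and 3 transversions, so the answer is 1.

1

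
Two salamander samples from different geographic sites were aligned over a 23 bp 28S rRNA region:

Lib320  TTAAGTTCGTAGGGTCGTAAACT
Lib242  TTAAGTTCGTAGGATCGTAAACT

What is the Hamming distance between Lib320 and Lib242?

1

A single mismatch occurs at site 14 (G↔A).
That gives 1 mismatch out of 23 aligned sites, so the Hamming distance is 1.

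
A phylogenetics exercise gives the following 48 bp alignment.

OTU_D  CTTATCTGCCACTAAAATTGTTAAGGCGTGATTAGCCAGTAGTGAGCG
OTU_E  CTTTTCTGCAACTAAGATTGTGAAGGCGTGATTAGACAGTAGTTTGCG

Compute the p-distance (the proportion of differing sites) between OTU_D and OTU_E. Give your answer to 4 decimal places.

The sequences differ at positions 4 (A/T), 10 (C/A), 16 (A/G), 22 (T/G), 36 (C/A), 44 (G/T), 45 (A/T).
There are 7 differences over 48 sites, so p = 7/48 = 0.1458.

0.1458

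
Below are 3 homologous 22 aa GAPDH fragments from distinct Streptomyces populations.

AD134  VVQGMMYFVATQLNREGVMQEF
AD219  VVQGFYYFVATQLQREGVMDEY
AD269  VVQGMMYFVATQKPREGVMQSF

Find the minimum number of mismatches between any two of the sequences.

Pairwise Hamming distances:
  AD134 vs AD219: 5
  AD134 vs AD269: 3
  AD219 vs AD269: 7
The smallest is 3, between AD134 and AD269.

3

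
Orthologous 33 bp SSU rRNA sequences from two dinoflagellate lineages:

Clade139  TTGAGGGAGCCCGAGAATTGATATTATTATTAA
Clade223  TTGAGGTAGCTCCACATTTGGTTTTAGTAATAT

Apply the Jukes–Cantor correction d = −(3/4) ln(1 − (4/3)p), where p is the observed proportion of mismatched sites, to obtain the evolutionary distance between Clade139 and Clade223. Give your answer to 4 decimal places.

0.3882

The sequences differ at positions 7 (G/T), 11 (C/T), 13 (G/C), 15 (G/C), 17 (A/T), 21 (A/G), 23 (A/T), 27 (T/G), 30 (T/A), 33 (A/T).
p = 10/33 = 0.303030.
d = −0.75 · ln(1 − (4/3)·0.303030) = −0.75 · ln(0.595960) = −0.75 · (-0.517582) = 0.3882.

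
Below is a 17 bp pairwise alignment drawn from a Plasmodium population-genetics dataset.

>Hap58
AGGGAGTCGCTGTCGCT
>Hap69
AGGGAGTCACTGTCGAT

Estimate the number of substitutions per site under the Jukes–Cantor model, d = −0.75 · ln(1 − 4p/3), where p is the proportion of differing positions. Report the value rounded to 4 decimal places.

Differing sites — 9:G/A; 16:C/A.
p = 2/17 = 0.117647.
d = −0.75 · ln(1 − (4/3)·0.117647) = −0.75 · ln(0.843137) = −0.75 · (-0.170626) = 0.1280.

0.1280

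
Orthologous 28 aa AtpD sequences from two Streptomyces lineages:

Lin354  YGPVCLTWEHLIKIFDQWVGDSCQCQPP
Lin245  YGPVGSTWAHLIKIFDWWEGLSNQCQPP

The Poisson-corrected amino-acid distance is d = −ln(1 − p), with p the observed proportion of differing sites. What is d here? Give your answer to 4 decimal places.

0.2877

The sequences differ at positions 5 (C/G), 6 (L/S), 9 (E/A), 17 (Q/W), 19 (V/E), 21 (D/L), 23 (C/N).
p = 7/28 = 0.250000.
d = −ln(1 − 0.250000) = −ln(0.750000) = 0.2877.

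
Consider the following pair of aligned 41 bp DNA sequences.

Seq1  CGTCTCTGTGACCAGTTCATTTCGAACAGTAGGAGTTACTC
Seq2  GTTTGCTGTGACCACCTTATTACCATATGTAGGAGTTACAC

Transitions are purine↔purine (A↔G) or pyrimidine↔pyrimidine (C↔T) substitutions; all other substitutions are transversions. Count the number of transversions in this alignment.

10

The sequences differ at positions 1 (C/G, transversion), 2 (G/T, transversion), 4 (C/T, transition), 5 (T/G, transversion), 15 (G/C, transversion), 16 (T/C, transition), 18 (C/T, transition), 22 (T/A, transversion), 24 (G/C, transversion), 26 (A/T, transversion), 27 (C/A, transversion), 28 (A/T, transversion), 40 (T/A, transversion).
Of the 13 differences, 3 transitions and 10 transversions, so the answer is 10.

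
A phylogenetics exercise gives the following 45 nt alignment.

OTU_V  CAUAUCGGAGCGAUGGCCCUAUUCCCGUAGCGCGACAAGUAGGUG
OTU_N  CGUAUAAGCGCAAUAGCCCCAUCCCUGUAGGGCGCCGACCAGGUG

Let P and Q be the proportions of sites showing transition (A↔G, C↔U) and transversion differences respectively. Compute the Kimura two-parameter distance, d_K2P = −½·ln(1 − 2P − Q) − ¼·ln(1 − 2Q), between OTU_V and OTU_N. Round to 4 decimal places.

The sequences differ at positions 2 (A/G, transition), 6 (C/A, transversion), 7 (G/A, transition), 9 (A/C, transversion), 12 (G/A, transition), 15 (G/A, transition), 20 (U/C, transition), 23 (U/C, transition), 26 (C/U, transition), 31 (C/G, transversion), 35 (A/C, transversion), 37 (A/G, transition), 39 (G/C, transversion), 40 (U/C, transition).
Of the 14 differences, 9 transitions and 5 transversions over 45 sites: P = 9/45 = 0.200000, Q = 5/45 = 0.111111.
d = −0.5·ln(0.488889) − 0.25·ln(0.777778) = −0.5·(-0.715620) − 0.25·(-0.251314) = 0.4206.

0.4206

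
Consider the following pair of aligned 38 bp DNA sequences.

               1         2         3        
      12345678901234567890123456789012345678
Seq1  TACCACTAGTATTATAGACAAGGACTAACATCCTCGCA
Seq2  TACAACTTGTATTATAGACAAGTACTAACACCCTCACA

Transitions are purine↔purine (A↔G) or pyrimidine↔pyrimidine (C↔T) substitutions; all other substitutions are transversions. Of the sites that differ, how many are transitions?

2

The sequences differ at positions 4 (C/A, transversion), 8 (A/T, transversion), 23 (G/T, transversion), 31 (T/C, transition), 36 (G/A, transition).
Of the 5 differences, 2 transitions and 3 transversions, so the answer is 2.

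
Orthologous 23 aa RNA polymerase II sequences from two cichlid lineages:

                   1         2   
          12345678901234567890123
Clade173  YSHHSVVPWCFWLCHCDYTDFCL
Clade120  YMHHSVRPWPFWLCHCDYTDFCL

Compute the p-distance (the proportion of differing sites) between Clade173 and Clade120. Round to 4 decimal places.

0.1304

Differing sites — 2:S/M; 7:V/R; 10:C/P.
There are 3 differences over 23 sites, so p = 3/23 = 0.1304.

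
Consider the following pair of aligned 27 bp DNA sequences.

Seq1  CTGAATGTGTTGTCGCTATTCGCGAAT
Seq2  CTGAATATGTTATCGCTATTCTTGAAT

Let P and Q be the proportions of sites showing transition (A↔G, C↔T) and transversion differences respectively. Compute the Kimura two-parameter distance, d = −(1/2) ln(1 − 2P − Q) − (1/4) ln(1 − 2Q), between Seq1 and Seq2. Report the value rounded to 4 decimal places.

The sequences differ at positions 7 (G/A, transition), 12 (G/A, transition), 22 (G/T, transversion), 23 (C/T, transition).
Of the 4 differences, 3 transitions and 1 transversion over 27 sites: P = 3/27 = 0.111111, Q = 1/27 = 0.037037.
d = −0.5·ln(0.740741) − 0.25·ln(0.925926) = −0.5·(-0.300104) − 0.25·(-0.076961) = 0.1693.

0.1693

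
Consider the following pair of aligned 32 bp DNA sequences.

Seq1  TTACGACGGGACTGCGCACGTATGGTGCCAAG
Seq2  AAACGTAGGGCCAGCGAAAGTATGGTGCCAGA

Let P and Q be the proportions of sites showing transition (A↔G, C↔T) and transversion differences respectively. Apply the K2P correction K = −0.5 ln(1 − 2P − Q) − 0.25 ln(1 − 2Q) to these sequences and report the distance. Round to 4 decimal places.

The sequences differ at positions 1 (T/A, transversion), 2 (T/A, transversion), 6 (A/T, transversion), 7 (C/A, transversion), 11 (A/C, transversion), 13 (T/A, transversion), 17 (C/A, transversion), 19 (C/A, transversion), 31 (A/G, transition), 32 (G/A, transition).
Of the 10 differences, 2 transitions and 8 transversions over 32 sites: P = 2/32 = 0.062500, Q = 8/32 = 0.250000.
d = −0.5·ln(0.625000) − 0.25·ln(0.500000) = −0.5·(-0.470004) − 0.25·(-0.693147) = 0.4083.

0.4083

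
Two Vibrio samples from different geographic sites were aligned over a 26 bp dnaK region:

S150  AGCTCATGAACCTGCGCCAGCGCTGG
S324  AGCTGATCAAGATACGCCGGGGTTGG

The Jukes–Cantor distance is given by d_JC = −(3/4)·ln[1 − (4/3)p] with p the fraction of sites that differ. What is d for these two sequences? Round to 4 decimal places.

The sequences differ at positions 5 (C/G), 8 (G/C), 11 (C/G), 12 (C/A), 14 (G/A), 19 (A/G), 21 (C/G), 23 (C/T).
p = 8/26 = 0.307692.
d = −0.75 · ln(1 − (4/3)·0.307692) = −0.75 · ln(0.589744) = −0.75 · (-0.528067) = 0.3961.

0.3961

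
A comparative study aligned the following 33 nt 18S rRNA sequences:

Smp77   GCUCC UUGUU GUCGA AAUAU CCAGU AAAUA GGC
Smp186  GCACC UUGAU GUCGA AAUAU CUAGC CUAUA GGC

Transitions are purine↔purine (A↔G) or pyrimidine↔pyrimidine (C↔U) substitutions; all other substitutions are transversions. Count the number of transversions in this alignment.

4

Differing sites — 3:U/A (Tv); 9:U/A (Tv); 22:C/U (Ti); 25:U/C (Ti); 26:A/C (Tv); 27:A/U (Tv).
Of the 6 differences, 2 transitions and 4 transversions, so the answer is 4.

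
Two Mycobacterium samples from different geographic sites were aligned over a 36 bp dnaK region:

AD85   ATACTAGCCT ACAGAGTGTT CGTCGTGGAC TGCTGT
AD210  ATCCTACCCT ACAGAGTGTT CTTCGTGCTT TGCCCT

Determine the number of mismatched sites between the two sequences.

Mismatches occur at site 3 (A↔C), site 7 (G↔C), site 22 (G↔T), site 28 (G↔C), site 29 (A↔T), site 30 (C↔T), site 34 (T↔C), site 35 (G↔C).
That gives 8 mismatches out of 36 aligned sites, so the Hamming distance is 8.

8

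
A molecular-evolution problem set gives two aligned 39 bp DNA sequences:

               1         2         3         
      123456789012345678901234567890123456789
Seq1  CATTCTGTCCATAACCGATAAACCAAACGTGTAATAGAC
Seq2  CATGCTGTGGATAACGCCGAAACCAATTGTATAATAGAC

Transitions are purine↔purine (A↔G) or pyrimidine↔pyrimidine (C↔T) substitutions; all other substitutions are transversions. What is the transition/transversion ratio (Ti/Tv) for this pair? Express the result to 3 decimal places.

Mismatches occur at site 4 (T→G, transversion), site 9 (C→G, transversion), site 10 (C→G, transversion), site 16 (C→G, transversion), site 17 (G→C, transversion), site 18 (A→C, transversion), site 19 (T→G, transversion), site 27 (A→T, transversion), site 28 (C→T, transition), site 31 (G→A, transition).
Of the 10 differences, 2 transitions and 8 transversions, so Ti/Tv = 2/8 = 0.250.

0.250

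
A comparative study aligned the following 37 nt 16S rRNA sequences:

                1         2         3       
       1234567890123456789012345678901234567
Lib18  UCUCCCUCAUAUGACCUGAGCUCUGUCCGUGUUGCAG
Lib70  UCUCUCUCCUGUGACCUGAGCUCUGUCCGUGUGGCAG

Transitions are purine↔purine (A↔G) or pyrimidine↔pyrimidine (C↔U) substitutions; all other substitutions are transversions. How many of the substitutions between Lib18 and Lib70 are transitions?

2

The sequences differ at positions 5 (C/U, transition), 9 (A/C, transversion), 11 (A/G, transition), 33 (U/G, transversion).
Of the 4 differences, 2 transitions and 2 transversions, so the answer is 2.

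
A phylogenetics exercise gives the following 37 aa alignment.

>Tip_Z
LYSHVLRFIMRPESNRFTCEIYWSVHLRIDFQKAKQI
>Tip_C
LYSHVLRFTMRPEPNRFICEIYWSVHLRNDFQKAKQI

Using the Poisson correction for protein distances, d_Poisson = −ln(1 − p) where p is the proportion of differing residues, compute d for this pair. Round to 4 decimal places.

The sequences differ at positions 9 (I/T), 14 (S/P), 18 (T/I), 29 (I/N).
p = 4/37 = 0.108108.
d = −ln(1 − 0.108108) = −ln(0.891892) = 0.1144.

0.1144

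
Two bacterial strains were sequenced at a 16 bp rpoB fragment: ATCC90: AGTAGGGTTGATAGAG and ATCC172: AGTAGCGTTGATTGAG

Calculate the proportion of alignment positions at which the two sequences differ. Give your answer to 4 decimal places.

The sequences differ at positions 6 (G/C), 13 (A/T).
There are 2 differences over 16 sites, so p = 2/16 = 0.1250.

0.1250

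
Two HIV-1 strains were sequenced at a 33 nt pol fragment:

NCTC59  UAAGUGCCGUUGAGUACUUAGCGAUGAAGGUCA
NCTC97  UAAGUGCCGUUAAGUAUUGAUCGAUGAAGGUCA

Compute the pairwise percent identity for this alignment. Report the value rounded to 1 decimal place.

87.9%

Mismatches occur at site 12 (G→A), site 17 (C→U), site 19 (U→G), site 21 (G→U).
29 of the 33 sites match, so the percent identity is 29/33 × 100 = 87.9%.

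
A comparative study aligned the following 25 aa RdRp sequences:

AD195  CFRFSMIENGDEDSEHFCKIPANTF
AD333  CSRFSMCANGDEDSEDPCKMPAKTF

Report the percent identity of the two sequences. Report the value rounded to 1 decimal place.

The sequences differ at positions 2 (F/S), 7 (I/C), 8 (E/A), 16 (H/D), 17 (F/P), 20 (I/M), 23 (N/K).
18 of the 25 sites match, so the percent identity is 18/25 × 100 = 72.0%.

72.0%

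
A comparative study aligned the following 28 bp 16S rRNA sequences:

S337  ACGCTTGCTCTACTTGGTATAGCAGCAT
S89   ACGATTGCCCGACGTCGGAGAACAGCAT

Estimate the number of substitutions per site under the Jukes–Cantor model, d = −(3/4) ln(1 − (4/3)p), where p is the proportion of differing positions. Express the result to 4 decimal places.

Differing sites — 4:C/A; 9:T/C; 11:T/G; 14:T/G; 16:G/C; 18:T/G; 20:T/G; 22:G/A.
p = 8/28 = 0.285714.
d = −0.75 · ln(1 − (4/3)·0.285714) = −0.75 · ln(0.619048) = −0.75 · (-0.479572) = 0.3597.

0.3597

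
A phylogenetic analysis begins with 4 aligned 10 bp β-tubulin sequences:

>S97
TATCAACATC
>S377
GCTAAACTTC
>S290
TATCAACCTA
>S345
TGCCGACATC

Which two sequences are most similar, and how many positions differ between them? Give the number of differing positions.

Pairwise Hamming distances:
  S97 vs S377: 4
  S97 vs S290: 2
  S97 vs S345: 3
  S377 vs S290: 5
  S377 vs S345: 6
  S290 vs S345: 5
The smallest is 2, between S97 and S290.

2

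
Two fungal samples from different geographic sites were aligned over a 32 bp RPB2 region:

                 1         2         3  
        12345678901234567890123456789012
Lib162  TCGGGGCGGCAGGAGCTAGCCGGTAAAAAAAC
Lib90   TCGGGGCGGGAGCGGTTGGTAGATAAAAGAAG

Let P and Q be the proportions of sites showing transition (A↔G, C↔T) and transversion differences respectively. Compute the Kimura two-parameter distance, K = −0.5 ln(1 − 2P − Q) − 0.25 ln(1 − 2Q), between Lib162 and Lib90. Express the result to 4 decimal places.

The sequences differ at positions 10 (C/G, transversion), 13 (G/C, transversion), 14 (A/G, transition), 16 (C/T, transition), 18 (A/G, transition), 20 (C/T, transition), 21 (C/A, transversion), 23 (G/A, transition), 29 (A/G, transition), 32 (C/G, transversion).
Of the 10 differences, 6 transitions and 4 transversions over 32 sites: P = 6/32 = 0.187500, Q = 4/32 = 0.125000.
d = −0.5·ln(0.500000) − 0.25·ln(0.750000) = −0.5·(-0.693147) − 0.25·(-0.287682) = 0.4185.

0.4185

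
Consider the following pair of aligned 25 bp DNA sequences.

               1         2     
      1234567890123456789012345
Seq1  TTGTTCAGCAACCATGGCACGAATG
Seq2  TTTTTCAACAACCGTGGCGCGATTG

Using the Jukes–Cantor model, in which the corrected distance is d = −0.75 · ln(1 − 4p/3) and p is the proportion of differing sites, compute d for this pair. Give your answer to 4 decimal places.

Mismatches occur at site 3 (G→T), site 8 (G→A), site 14 (A→G), site 19 (A→G), site 23 (A→T).
p = 5/25 = 0.200000.
d = −0.75 · ln(1 − (4/3)·0.200000) = −0.75 · ln(0.733333) = −0.75 · (-0.310155) = 0.2326.

0.2326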